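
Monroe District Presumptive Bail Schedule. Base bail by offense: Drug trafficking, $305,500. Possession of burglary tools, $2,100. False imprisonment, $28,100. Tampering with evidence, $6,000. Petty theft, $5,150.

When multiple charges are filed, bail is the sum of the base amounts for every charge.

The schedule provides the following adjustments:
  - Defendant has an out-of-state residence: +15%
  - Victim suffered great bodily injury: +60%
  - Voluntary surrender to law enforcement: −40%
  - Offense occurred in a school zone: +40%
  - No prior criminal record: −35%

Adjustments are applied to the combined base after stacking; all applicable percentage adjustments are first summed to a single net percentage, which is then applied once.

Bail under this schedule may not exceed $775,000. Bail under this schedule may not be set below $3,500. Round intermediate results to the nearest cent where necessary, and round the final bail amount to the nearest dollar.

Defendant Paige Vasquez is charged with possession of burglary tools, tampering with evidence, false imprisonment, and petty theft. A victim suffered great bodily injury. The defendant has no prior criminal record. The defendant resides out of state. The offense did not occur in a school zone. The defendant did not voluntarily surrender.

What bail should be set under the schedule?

$57,890

Base amounts from the schedule: possession of burglary tools $2,100; tampering with evidence $6,000; false imprisonment $28,100; petty theft $5,150.
Stacking rule: sum of all bases. $2,100 + $6,000 + $28,100 + $5,150 = $41,350.
Net percentage adjustment: +15% +60% −35% = +40%. $41,350 × 1.4 = $57,890.
$57,890 is within the $775,000 maximum.
$57,890 is at or above the $3,500 minimum.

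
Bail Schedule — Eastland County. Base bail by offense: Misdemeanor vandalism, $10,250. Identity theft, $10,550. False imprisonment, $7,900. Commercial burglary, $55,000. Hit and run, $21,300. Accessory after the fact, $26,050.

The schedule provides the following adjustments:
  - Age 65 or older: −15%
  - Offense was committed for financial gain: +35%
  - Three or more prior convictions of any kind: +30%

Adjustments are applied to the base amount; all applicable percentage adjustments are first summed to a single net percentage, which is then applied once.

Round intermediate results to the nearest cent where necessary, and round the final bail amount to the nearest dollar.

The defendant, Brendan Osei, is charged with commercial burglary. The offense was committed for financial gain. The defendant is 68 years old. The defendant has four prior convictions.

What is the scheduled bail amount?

$82,500

Base amounts from the schedule: commercial burglary $55,000.
Single charge. Combined base = $55,000.
Net percentage adjustment: −15% +35% +30% = +50%. $55,000 × 1.5 = $82,500.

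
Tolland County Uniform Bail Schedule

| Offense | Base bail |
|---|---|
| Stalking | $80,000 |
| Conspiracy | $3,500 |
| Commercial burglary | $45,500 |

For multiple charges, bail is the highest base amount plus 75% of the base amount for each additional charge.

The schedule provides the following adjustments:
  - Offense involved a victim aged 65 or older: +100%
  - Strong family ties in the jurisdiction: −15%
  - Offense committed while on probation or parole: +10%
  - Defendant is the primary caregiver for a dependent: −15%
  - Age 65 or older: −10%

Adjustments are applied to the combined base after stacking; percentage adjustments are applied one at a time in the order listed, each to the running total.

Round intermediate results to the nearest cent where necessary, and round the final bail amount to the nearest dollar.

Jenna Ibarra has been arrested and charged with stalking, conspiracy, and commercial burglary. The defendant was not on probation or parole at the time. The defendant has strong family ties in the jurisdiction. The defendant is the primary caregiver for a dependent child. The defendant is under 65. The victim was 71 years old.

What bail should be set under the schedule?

$168,704

Base amounts from the schedule: stalking $80,000; conspiracy $3,500; commercial burglary $45,500.
Stacking rule: highest base plus 75% of each additional charge. Highest is stalking at $80,000. Additional: $3,500 × 75% = $2,625; $45,500 × 75% = $34,125. Combined base = $80,000 + $36,750 = $116,750.
Offense involved a victim aged 65 or older (+100%): $116,750 × 2 = $233,500.
Strong family ties in the jurisdiction (−15%): $233,500 × 0.85 = $198,475.
Defendant is the primary caregiver for a dependent (−15%): $198,475 × 0.85 = $168,703.75.
Rounded to the nearest dollar: $168,704.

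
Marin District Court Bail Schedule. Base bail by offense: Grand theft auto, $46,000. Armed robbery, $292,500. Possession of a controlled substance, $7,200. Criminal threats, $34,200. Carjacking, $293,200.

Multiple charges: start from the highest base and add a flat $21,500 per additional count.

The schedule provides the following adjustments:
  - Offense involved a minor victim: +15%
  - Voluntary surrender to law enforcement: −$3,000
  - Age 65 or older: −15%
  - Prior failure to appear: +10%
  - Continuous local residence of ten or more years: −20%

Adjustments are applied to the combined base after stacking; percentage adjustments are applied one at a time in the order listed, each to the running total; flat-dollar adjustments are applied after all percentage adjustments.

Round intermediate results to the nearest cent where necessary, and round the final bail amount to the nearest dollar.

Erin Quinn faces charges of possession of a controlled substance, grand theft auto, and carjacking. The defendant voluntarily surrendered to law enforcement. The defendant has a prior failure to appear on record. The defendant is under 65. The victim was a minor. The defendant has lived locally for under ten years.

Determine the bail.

$422,293

Base amounts from the schedule: possession of a controlled substance $7,200; grand theft auto $46,000; carjacking $293,200.
Stacking rule: highest base plus $21,500 per additional charge. Highest is carjacking at $293,200; 2 additional charges → +$43,000. Combined base = $336,200.
Offense involved a minor victim (+15%): $336,200 × 1.15 = $386,630.
Prior failure to appear (+10%): $386,630 × 1.1 = $425,293.
Voluntary surrender to law enforcement (−$3,000 flat): $425,293 − $3,000 = $422,293.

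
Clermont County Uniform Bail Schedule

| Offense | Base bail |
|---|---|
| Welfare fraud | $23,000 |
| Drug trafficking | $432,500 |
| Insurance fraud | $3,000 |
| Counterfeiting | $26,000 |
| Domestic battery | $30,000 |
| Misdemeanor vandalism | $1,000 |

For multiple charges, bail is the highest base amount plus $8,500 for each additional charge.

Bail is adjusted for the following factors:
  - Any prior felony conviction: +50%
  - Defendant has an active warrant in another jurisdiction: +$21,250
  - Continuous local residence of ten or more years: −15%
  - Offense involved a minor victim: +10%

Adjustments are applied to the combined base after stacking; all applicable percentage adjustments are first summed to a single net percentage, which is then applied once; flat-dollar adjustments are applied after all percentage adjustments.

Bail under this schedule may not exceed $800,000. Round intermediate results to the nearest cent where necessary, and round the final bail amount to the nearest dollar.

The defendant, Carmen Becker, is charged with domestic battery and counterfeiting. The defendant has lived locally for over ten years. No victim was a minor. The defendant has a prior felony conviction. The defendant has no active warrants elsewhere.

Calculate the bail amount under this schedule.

Base amounts from the schedule: domestic battery $30,000; counterfeiting $26,000.
Stacking rule: highest base plus $8,500 per additional charge. Highest is domestic battery at $30,000; 1 additional charge → +$8,500. Combined base = $38,500.
Net percentage adjustment: +50% −15% = +35%. $38,500 × 1.35 = $51,975.
$51,975 is within the $800,000 maximum.

$51,975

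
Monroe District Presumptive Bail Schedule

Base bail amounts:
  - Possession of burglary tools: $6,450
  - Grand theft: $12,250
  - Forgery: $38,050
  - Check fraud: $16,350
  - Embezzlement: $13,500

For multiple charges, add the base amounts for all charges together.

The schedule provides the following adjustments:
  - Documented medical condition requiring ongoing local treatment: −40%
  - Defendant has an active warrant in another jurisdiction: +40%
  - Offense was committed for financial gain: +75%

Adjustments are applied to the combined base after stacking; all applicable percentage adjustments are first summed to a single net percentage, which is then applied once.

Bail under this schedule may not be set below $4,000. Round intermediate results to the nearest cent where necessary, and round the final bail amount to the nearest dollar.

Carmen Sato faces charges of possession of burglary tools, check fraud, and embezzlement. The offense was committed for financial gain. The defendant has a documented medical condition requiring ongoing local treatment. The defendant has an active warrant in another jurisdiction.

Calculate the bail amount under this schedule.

$63,525

Base amounts from the schedule: possession of burglary tools $6,450; check fraud $16,350; embezzlement $13,500.
Stacking rule: sum of all bases. $6,450 + $16,350 + $13,500 = $36,300.
Net percentage adjustment: −40% +40% +75% = +75%. $36,300 × 1.75 = $63,525.
$63,525 is at or above the $4,000 minimum.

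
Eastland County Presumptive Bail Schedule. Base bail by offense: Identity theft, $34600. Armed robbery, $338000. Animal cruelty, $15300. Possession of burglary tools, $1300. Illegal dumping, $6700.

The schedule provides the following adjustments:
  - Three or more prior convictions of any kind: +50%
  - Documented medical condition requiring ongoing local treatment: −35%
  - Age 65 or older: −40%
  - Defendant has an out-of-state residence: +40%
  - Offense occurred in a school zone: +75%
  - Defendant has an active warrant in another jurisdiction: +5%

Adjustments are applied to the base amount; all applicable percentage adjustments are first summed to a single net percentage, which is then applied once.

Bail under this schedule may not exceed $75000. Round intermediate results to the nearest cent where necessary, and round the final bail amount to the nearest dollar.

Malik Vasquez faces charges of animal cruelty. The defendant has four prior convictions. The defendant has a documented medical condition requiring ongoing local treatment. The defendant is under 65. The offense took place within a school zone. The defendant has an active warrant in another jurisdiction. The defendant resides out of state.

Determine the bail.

$35955

Base amounts from the schedule: animal cruelty $15300.
Single charge. Combined base = $15300.
Net percentage adjustment: +50% −35% +40% +75% +5% = +135%. $15300 × 2.35 = $35955.
$35955 is within the $75000 maximum.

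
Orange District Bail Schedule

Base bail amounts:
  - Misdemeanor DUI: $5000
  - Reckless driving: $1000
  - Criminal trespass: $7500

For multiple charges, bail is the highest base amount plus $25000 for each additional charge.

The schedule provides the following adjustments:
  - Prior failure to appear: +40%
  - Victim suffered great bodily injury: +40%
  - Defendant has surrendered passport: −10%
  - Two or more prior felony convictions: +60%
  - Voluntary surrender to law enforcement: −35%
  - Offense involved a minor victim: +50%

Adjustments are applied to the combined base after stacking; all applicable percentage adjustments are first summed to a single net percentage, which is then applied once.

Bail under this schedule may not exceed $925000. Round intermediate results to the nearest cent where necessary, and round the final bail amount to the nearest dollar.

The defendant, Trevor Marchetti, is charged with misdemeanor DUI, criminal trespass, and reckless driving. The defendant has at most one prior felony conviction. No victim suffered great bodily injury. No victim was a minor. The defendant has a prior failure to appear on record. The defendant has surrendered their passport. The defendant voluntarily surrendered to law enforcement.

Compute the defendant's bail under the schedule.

Base amounts from the schedule: misdemeanor DUI $5000; criminal trespass $7500; reckless driving $1000.
Stacking rule: highest base plus $25000 per additional charge. Highest is criminal trespass at $7500; 2 additional charges → +$50000. Combined base = $57500.
Net percentage adjustment: +40% −10% −35% = −5%. $57500 × 0.95 = $54625.
$54625 is within the $925000 maximum.

$54625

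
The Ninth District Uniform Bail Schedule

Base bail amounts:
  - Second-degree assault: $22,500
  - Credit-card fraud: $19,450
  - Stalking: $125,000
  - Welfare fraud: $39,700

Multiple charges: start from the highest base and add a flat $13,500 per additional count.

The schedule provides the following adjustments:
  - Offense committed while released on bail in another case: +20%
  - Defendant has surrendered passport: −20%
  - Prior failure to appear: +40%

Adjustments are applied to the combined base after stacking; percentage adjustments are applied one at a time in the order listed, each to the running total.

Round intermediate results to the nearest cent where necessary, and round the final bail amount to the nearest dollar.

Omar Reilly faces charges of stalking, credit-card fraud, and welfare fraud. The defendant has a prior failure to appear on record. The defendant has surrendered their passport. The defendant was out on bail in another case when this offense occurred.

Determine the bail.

Base amounts from the schedule: stalking $125,000; credit-card fraud $19,450; welfare fraud $39,700.
Stacking rule: highest base plus $13,500 per additional charge. Highest is stalking at $125,000; 2 additional charges → +$27,000. Combined base = $152,000.
Offense committed while released on bail in another case (+20%): $152,000 × 1.2 = $182,400.
Defendant has surrendered passport (−20%): $182,400 × 0.8 = $145,920.
Prior failure to appear (+40%): $145,920 × 1.4 = $204,288.

$204,288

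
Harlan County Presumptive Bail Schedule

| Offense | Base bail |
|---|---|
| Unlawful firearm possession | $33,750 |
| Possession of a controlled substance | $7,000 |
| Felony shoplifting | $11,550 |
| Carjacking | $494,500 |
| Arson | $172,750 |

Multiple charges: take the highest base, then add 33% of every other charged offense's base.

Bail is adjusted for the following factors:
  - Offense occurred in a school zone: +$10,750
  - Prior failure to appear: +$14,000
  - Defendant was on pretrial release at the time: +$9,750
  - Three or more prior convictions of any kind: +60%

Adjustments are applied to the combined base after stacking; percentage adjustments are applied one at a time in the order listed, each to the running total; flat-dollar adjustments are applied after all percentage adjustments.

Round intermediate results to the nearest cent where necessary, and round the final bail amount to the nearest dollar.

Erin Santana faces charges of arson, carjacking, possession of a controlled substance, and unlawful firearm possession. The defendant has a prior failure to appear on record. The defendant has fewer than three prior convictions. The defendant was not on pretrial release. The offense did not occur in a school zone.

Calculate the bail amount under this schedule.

Base amounts from the schedule: arson $172,750; carjacking $494,500; possession of a controlled substance $7,000; unlawful firearm possession $33,750.
Stacking rule: highest base plus 33% of each additional charge. Highest is carjacking at $494,500. Additional: $172,750 × 33% = $57,007.50; $7,000 × 33% = $2,310; $33,750 × 33% = $11,137.50. Combined base = $494,500 + $70,455 = $564,955.
Prior failure to appear (+$14,000 flat): $564,955 + $14,000 = $578,955.

$578,955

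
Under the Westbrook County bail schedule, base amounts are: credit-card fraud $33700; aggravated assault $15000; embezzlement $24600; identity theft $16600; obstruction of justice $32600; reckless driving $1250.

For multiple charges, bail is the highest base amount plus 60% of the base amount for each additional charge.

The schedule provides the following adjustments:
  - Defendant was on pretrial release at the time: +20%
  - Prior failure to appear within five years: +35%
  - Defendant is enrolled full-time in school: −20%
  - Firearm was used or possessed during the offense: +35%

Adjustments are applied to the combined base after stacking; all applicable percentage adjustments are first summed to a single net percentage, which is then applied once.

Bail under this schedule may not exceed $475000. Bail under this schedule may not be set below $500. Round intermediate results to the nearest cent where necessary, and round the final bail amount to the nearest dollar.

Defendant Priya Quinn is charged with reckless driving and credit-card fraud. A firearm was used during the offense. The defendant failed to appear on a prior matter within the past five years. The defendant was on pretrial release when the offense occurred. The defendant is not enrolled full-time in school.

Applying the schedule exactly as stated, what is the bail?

$65455

Base amounts from the schedule: reckless driving $1250; credit-card fraud $33700.
Stacking rule: highest base plus 60% of each additional charge. Highest is credit-card fraud at $33700. Additional: $1250 × 60% = $750. Combined base = $33700 + $750 = $34450.
Net percentage adjustment: +20% +35% +35% = +90%. $34450 × 1.9 = $65455.
$65455 is within the $475000 maximum.
$65455 is at or above the $500 minimum.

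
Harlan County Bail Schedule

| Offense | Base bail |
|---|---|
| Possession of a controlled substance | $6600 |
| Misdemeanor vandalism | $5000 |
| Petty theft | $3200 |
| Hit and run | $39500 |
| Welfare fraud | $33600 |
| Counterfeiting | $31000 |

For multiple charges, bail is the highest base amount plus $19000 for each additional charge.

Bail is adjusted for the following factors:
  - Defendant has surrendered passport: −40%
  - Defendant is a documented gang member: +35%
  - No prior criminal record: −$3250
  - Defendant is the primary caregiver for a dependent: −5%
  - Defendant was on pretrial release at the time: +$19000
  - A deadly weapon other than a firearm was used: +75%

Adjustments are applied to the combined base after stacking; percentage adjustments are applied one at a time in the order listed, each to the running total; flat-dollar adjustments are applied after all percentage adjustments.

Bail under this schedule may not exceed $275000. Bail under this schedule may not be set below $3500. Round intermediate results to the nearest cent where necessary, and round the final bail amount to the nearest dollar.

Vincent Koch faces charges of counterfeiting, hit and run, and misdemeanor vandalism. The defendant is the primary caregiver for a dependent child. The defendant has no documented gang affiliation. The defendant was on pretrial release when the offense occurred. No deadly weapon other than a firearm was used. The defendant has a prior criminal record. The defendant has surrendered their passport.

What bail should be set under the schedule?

$63175

Base amounts from the schedule: counterfeiting $31000; hit and run $39500; misdemeanor vandalism $5000.
Stacking rule: highest base plus $19000 per additional charge. Highest is hit and run at $39500; 2 additional charges → +$38000. Combined base = $77500.
Defendant has surrendered passport (−40%): $77500 × 0.6 = $46500.
Defendant is the primary caregiver for a dependent (−5%): $46500 × 0.95 = $44175.
Defendant was on pretrial release at the time (+$19000 flat): $44175 + $19000 = $63175.
$63175 is within the $275000 maximum.
$63175 is at or above the $3500 minimum.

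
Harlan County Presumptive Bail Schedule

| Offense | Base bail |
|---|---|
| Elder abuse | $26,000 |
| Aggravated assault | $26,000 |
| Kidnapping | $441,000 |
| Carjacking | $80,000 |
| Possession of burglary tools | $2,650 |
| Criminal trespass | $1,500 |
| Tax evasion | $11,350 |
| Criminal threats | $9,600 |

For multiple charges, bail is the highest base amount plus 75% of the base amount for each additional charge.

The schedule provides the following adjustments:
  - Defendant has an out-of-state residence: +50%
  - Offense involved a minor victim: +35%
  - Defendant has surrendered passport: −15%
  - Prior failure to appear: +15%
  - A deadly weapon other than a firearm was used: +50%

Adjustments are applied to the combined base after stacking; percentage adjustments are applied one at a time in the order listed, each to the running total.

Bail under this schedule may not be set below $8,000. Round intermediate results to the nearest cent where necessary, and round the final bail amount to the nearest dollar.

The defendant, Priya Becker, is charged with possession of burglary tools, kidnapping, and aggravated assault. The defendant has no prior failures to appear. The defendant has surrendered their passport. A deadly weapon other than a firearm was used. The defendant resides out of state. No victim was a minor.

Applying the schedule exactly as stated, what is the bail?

Base amounts from the schedule: possession of burglary tools $2,650; kidnapping $441,000; aggravated assault $26,000.
Stacking rule: highest base plus 75% of each additional charge. Highest is kidnapping at $441,000. Additional: $2,650 × 75% = $1,987.50; $26,000 × 75% = $19,500. Combined base = $441,000 + $21,487.50 = $462,487.50.
Defendant has an out-of-state residence (+50%): $462,487.50 × 1.5 = $693,731.25.
Defendant has surrendered passport (−15%): $693,731.25 × 0.85 = $589,671.56.
A deadly weapon other than a firearm was used (+50%): $589,671.56 × 1.5 = $884,507.34.
$884,507.34 is at or above the $8,000 minimum.
Rounded to the nearest dollar: $884,507.

$884,507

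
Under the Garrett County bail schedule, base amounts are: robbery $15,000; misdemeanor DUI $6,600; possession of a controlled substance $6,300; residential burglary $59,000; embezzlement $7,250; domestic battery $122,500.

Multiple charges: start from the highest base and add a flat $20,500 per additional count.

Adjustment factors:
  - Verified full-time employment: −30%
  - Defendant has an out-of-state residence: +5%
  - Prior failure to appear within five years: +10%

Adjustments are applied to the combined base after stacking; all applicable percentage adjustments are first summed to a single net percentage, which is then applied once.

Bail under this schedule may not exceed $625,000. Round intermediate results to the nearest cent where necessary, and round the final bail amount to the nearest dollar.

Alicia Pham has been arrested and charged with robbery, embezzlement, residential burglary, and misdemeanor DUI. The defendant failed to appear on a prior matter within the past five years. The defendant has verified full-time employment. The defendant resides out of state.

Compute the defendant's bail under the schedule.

$102,425

Base amounts from the schedule: robbery $15,000; embezzlement $7,250; residential burglary $59,000; misdemeanor DUI $6,600.
Stacking rule: highest base plus $20,500 per additional charge. Highest is residential burglary at $59,000; 3 additional charges → +$61,500. Combined base = $120,500.
Net percentage adjustment: −30% +5% +10% = −15%. $120,500 × 0.85 = $102,425.
$102,425 is within the $625,000 maximum.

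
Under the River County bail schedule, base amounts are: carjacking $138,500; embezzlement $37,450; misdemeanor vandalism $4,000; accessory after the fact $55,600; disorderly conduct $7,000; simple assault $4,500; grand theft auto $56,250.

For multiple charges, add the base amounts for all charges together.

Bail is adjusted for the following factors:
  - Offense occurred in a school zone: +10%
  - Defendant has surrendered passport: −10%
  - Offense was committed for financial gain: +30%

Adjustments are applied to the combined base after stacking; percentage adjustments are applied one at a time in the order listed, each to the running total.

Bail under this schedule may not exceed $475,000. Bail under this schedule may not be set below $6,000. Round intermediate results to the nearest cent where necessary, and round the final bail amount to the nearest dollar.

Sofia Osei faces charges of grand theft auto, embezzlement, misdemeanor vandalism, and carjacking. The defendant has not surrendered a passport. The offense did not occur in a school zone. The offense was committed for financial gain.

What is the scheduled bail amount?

$307,060

Base amounts from the schedule: grand theft auto $56,250; embezzlement $37,450; misdemeanor vandalism $4,000; carjacking $138,500.
Stacking rule: sum of all bases. $56,250 + $37,450 + $4,000 + $138,500 = $236,200.
Offense was committed for financial gain (+30%): $236,200 × 1.3 = $307,060.
$307,060 is within the $475,000 maximum.
$307,060 is at or above the $6,000 minimum.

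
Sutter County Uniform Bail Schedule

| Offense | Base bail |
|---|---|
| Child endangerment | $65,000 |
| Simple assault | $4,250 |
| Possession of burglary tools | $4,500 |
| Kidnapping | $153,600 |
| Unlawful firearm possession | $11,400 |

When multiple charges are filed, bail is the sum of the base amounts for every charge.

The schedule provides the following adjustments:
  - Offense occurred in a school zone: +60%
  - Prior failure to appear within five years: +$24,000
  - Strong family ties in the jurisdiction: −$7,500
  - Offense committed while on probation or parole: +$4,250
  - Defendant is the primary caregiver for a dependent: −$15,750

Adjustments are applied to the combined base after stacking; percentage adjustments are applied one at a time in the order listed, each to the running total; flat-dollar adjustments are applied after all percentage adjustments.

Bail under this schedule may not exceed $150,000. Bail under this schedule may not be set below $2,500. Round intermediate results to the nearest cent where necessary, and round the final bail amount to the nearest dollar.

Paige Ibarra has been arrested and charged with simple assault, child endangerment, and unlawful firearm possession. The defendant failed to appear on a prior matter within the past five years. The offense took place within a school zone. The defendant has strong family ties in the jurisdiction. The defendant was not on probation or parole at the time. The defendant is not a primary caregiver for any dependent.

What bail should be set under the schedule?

$145,540

Base amounts from the schedule: simple assault $4,250; child endangerment $65,000; unlawful firearm possession $11,400.
Stacking rule: sum of all bases. $4,250 + $65,000 + $11,400 = $80,650.
Offense occurred in a school zone (+60%): $80,650 × 1.6 = $129,040.
Prior failure to appear within five years (+$24,000 flat): $129,040 + $24,000 = $153,040.
Strong family ties in the jurisdiction (−$7,500 flat): $153,040 − $7,500 = $145,540.
$145,540 is within the $150,000 maximum.
$145,540 is at or above the $2,500 minimum.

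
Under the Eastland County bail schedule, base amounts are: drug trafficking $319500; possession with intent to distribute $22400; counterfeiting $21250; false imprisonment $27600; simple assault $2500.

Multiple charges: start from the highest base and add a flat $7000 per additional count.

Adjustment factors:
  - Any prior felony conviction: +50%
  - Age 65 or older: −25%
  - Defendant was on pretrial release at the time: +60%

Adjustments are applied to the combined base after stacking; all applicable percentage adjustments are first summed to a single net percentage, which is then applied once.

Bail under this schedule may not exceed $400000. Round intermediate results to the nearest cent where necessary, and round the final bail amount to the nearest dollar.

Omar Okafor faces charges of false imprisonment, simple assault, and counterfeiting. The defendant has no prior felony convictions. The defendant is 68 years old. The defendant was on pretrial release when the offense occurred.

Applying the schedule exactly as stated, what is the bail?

Base amounts from the schedule: false imprisonment $27600; simple assault $2500; counterfeiting $21250.
Stacking rule: highest base plus $7000 per additional charge. Highest is false imprisonment at $27600; 2 additional charges → +$14000. Combined base = $41600.
Net percentage adjustment: −25% +60% = +35%. $41600 × 1.35 = $56160.
$56160 is within the $400000 maximum.

$56160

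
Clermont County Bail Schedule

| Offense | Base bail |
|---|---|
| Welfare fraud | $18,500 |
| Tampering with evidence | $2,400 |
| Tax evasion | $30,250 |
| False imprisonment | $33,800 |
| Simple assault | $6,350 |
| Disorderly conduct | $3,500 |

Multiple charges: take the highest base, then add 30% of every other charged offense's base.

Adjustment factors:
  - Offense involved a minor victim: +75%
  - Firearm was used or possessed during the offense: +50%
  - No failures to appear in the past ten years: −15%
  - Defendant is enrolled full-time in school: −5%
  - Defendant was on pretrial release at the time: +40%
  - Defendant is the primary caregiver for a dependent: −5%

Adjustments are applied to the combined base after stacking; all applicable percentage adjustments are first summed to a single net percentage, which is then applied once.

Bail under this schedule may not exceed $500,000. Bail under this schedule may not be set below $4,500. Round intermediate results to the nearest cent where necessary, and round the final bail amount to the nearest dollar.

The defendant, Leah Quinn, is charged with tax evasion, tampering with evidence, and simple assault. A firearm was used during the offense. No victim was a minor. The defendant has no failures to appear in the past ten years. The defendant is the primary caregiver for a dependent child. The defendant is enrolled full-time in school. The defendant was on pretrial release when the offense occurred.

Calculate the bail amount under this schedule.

$54,244

Base amounts from the schedule: tax evasion $30,250; tampering with evidence $2,400; simple assault $6,350.
Stacking rule: highest base plus 30% of each additional charge. Highest is tax evasion at $30,250. Additional: $2,400 × 30% = $720; $6,350 × 30% = $1,905. Combined base = $30,250 + $2,625 = $32,875.
Net percentage adjustment: +50% −15% −5% +40% −5% = +65%. $32,875 × 1.65 = $54,243.75.
$54,243.75 is within the $500,000 maximum.
$54,243.75 is at or above the $4,500 minimum.
Rounded to the nearest dollar: $54,244.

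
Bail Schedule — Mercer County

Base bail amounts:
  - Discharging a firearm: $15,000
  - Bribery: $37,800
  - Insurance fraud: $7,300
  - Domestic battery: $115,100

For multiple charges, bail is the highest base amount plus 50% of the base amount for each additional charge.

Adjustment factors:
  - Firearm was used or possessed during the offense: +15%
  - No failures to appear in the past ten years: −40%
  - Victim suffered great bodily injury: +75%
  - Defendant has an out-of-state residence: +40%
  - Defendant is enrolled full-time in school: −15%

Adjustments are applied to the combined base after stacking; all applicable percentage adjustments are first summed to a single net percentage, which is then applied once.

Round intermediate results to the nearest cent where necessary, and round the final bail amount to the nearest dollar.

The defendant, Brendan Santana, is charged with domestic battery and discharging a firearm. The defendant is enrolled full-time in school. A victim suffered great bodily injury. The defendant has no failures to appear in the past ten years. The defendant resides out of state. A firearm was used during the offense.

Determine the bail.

$214,550

Base amounts from the schedule: domestic battery $115,100; discharging a firearm $15,000.
Stacking rule: highest base plus 50% of each additional charge. Highest is domestic battery at $115,100. Additional: $15,000 × 50% = $7,500. Combined base = $115,100 + $7,500 = $122,600.
Net percentage adjustment: +15% −40% +75% +40% −15% = +75%. $122,600 × 1.75 = $214,550.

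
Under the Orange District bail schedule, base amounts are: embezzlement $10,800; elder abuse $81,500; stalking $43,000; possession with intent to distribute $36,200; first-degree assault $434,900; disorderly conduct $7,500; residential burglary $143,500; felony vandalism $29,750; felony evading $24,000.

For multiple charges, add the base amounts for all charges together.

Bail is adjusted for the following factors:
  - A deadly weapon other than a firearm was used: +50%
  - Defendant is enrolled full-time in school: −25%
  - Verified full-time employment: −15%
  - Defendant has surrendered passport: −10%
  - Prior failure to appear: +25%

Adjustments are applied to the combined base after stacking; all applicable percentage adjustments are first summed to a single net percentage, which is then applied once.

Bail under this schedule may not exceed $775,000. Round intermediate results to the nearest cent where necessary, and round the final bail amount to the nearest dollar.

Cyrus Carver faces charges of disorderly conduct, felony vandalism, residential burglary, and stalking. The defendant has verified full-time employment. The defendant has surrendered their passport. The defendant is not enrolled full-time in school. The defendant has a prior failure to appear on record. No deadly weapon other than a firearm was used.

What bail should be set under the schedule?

$223,750

Base amounts from the schedule: disorderly conduct $7,500; felony vandalism $29,750; residential burglary $143,500; stalking $43,000.
Stacking rule: sum of all bases. $7,500 + $29,750 + $143,500 + $43,000 = $223,750.
Net percentage adjustment: −15% −10% +25% = +0%. $223,750 × 1 = $223,750.
$223,750 is within the $775,000 maximum.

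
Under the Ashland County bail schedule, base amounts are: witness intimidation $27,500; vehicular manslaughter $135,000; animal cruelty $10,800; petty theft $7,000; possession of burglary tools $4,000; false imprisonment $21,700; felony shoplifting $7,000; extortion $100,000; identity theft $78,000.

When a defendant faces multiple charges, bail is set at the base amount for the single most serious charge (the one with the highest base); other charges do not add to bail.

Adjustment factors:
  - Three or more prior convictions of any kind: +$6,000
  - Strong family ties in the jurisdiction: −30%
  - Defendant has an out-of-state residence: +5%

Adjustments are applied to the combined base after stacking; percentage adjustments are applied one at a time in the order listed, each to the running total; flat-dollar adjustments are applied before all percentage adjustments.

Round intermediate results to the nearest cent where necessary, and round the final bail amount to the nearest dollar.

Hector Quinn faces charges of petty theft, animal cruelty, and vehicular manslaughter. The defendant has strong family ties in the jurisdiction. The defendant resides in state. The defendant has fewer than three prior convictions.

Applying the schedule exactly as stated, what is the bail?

Base amounts from the schedule: petty theft $7,000; animal cruelty $10,800; vehicular manslaughter $135,000.
Stacking rule: use the highest base only. Highest is vehicular manslaughter at $135,000. Combined base = $135,000.
Strong family ties in the jurisdiction (−30%): $135,000 × 0.7 = $94,500.

$94,500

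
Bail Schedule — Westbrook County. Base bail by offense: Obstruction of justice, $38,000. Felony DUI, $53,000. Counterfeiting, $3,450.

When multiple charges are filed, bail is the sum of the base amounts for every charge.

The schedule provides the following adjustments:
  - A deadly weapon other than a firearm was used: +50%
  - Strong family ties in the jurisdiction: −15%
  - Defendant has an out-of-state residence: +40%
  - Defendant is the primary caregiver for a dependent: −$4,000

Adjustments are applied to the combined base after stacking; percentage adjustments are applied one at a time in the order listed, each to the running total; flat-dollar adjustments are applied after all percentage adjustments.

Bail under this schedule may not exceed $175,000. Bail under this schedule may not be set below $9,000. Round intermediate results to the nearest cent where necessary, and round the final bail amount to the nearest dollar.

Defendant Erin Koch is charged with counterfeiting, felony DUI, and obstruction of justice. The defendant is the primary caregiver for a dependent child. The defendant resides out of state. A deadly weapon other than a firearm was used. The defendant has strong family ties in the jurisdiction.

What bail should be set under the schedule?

$164,593

Base amounts from the schedule: counterfeiting $3,450; felony DUI $53,000; obstruction of justice $38,000.
Stacking rule: sum of all bases. $3,450 + $53,000 + $38,000 = $94,450.
A deadly weapon other than a firearm was used (+50%): $94,450 × 1.5 = $141,675.
Strong family ties in the jurisdiction (−15%): $141,675 × 0.85 = $120,423.75.
Defendant has an out-of-state residence (+40%): $120,423.75 × 1.4 = $168,593.25.
Defendant is the primary caregiver for a dependent (−$4,000 flat): $168,593.25 − $4,000 = $164,593.25.
$164,593.25 is within the $175,000 maximum.
$164,593.25 is at or above the $9,000 minimum.
Rounded to the nearest dollar: $164,593.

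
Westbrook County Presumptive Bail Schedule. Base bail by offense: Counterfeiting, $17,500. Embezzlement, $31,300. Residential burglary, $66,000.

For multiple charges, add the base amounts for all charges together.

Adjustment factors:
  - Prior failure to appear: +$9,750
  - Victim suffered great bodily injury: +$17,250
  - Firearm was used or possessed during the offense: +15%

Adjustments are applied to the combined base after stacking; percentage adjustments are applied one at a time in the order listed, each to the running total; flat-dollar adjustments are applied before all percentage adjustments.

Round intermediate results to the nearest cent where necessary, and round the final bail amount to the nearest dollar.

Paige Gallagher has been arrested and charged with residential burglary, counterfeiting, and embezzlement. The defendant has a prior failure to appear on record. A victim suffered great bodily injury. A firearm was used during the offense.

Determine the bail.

$163,070

Base amounts from the schedule: residential burglary $66,000; counterfeiting $17,500; embezzlement $31,300.
Stacking rule: sum of all bases. $66,000 + $17,500 + $31,300 = $114,800.
Prior failure to appear (+$9,750 flat): $114,800 + $9,750 = $124,550.
Victim suffered great bodily injury (+$17,250 flat): $124,550 + $17,250 = $141,800.
Firearm was used or possessed during the offense (+15%): $141,800 × 1.15 = $163,070.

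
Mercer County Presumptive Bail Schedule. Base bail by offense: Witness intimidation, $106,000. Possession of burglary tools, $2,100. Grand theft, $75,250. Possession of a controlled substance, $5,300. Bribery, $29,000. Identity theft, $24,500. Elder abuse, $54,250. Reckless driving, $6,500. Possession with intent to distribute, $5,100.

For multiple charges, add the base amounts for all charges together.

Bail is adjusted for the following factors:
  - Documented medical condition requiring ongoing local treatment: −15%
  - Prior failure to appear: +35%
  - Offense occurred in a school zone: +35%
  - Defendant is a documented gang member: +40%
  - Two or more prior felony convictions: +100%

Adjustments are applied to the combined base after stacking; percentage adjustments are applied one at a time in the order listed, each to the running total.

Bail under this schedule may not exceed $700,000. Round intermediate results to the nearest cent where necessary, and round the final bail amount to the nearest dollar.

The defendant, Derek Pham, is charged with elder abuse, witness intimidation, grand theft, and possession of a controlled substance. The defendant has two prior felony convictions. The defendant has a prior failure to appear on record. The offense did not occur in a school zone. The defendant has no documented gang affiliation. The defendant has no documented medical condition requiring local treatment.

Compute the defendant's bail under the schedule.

$650,160

Base amounts from the schedule: elder abuse $54,250; witness intimidation $106,000; grand theft $75,250; possession of a controlled substance $5,300.
Stacking rule: sum of all bases. $54,250 + $106,000 + $75,250 + $5,300 = $240,800.
Prior failure to appear (+35%): $240,800 × 1.35 = $325,080.
Two or more prior felony convictions (+100%): $325,080 × 2 = $650,160.
$650,160 is within the $700,000 maximum.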